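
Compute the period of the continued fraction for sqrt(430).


Run the CF algorithm for sqrt(430).
a_0 = floor(sqrt(430)) = 20; set m_0=0, q_0=1.
Recurrence: m' = q*a - m,  q' = (d - m'^2)/q,  a' = floor((a_0 + m')/q').
  step 1: m=20, q=30, a=1
  step 2: m=10, q=11, a=2
  step 3: m=12, q=26, a=1
  step 4: m=14, q=9, a=3
  step 5: m=13, q=29, a=1
  step 6: m=16, q=6, a=6
  step 7: m=20, q=5, a=8
  step 8: m=20, q=6, a=6
  step 9: m=16, q=29, a=1
  step 10: m=13, q=9, a=3
  step 11: m=14, q=26, a=1
  step 12: m=12, q=11, a=2
  step 13: m=10, q=30, a=1
  step 14: m=20, q=1, a=40
a_14 = 2*a_0 = 40, so the period closes here.
sqrt(430) = [20; 1, 2, 1, 3, 1, 6, 8, 6, 1, 3, 1, 2, 1, 40]
Period length = 14

14


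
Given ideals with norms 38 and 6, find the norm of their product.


N(IJ) = N(I) * N(J)
= 38 * 6
= 228

228


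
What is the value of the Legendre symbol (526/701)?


p = 701 is prime, so compute (526/701) with the reciprocity algorithm (Jacobi-symbol steps: pull out 2s via (2/n), flip via reciprocity, reduce):
  pull out 2: (2/701) = -1  (since 701 mod 8 = 5)
  reciprocity: (263/701) -> +(701/263)
  reduce: (175/263)
  reciprocity: (175/263) -> -(263/175)
  reduce: (88/175)
  pull out 2: (2/175) = +1  (since 175 mod 8 = 7)
  pull out 2: (2/175) = +1  (since 175 mod 8 = 7)
  pull out 2: (2/175) = +1  (since 175 mod 8 = 7)
  reciprocity: (11/175) -> -(175/11)
  reduce: (10/11)
  pull out 2: (2/11) = -1  (since 11 mod 8 = 3)
  reciprocity: (5/11) -> +(11/5)
  reduce: (1/5)
  (1/5) = 1
Product of signs = 1
(526/701) = 1

1


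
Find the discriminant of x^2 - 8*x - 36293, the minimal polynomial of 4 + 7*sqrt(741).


The element 4 + 7*sqrt(741) has minimal polynomial:
x^2 - 8*x - 36293
Discriminant = (-8)^2 - 4*(-36293)
= 64 + 145172
= 145236

145236


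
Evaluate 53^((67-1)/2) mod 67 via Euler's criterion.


p = 67 is prime and the exponent is (p-1)/2 = 33, so by Euler's criterion 53^33 = (53/67) = +1 or -1 mod 67.
Compute by square-and-multiply:
  33 = 32 + 1 (binary 100001)
  Repeated squaring mod 67: 53^1 = 53, 53^2 = 62, 53^4 = 25, 53^8 = 22, 53^16 = 15, 53^32 = 24
  53^33 = 53^32 * 53^1 = 24 * 53 mod 67
    24 * 53 = 1272 = 66 mod 67
  53^33 = 66 mod 67
Result 66 = p - 1 = -1 mod 67: 53 is a quadratic non-residue mod 67. As a residue in [0, p-1] the value is 66.
53^33 mod 67 = 66

66


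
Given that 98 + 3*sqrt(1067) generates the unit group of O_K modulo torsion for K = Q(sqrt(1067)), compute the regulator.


epsilon = 98 + 3*sqrt(1067)
= 195.9949
R = ln(195.9949)
= 5.2781

5.2781


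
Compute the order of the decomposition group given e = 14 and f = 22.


|D_P| = e * f
= 14 * 22
= 308

308


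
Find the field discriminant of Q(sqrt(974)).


For K = Q(sqrt(d)) with d squarefree: disc(K) = d if d = 1 mod 4, and disc(K) = 4d if d = 2 or 3 mod 4.
Here d = 974, and d mod 4 = 2.
d = 2 mod 4, not 1 (O_K = Z[sqrt(d)]), so disc(K) = 4d = 4 * (974) = 3896

3896


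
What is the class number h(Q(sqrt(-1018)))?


K = Q(sqrt(-1018)). d mod 4 = 2, so D = disc(K) = 4d = -4072
h(K) equals the number of primitive reduced positive-definite forms (a, b, c) = a*x^2 + b*x*y + c*y^2 with b^2 - 4ac = D,
where reduced means |b| <= a <= c, with b >= 0 whenever |b| = a or a = c, and primitive means gcd(a, b, c) = 1.
Reduced forces 3a^2 <= |D| = 4072, so 1 <= a <= 36; b must have the parity of D, and c = (b^2 - D)/(4a) must be an integer >= a.
Enumerate a = 1..36, b in [-a, a]:
  a=1: (1, 0, 1018)  [1]
  a=2: (2, 0, 509)  [1]
  a=3..6: none
  a=7: (7, -4, 146), (7, 4, 146)  [2]
  a=8..10: none
  a=11: (11, -8, 94), (11, 8, 94)  [2]
  a=12: none
  a=13: (13, -6, 79), (13, 6, 79)  [2]
  a=14: (14, -4, 73), (14, 4, 73)  [2]
  a=15..16: none
  a=17: (17, -12, 62), (17, 12, 62)  [2]
  a=18..21: none
  a=22: (22, -8, 47), (22, 8, 47)  [2]
  a=23..25: none
  a=26: (26, -20, 43), (26, 20, 43)  [2]
  a=27..30: none
  a=31: (31, -12, 34), (31, 12, 34)  [2]
  a=32..36: none
Total reduced forms: 1 + 1 + 2 + 2 + 2 + 2 + 2 + 2 + 2 + 2 = 18
h = 18

18


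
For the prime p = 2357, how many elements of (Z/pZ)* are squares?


For prime p, the number of non-zero quadratic residues is (p-1)/2.
= (2357-1)/2
= 1178

1178


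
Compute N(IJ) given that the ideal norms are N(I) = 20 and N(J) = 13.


N(IJ) = N(I) * N(J)
= 20 * 13
= 260

260


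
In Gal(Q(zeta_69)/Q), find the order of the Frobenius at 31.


The Frobenius at p in Gal(Q(zeta_n)/Q) = (Z/nZ)* is the class of p, so its order is ord_69(31), the smallest k >= 1 with 31^k = 1 mod 69.
n = 69 = 3 * 23, phi(69) = 44; the order divides phi(n).
Divisors of 44: 1, 2, 4, 11, 22, 44
Repeated squaring mod 69: 31^1 = 31, 31^2 = 64, 31^4 = 25, 31^8 = 4, 31^16 = 16, 31^32 = 49
Test divisors in increasing order:
  k=1: 31^1 = 31 mod 69
  k=2: 31^2 = 64 mod 69
  k=4: 31^4 = 25 mod 69
  k=11: 31^11 = 4 * 64 * 31 = 1 mod 69  <- first divisor giving 1
Order = 11

11


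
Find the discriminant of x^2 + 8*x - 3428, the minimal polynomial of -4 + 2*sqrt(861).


The element -4 + 2*sqrt(861) has minimal polynomial:
x^2 + 8*x - 3428
Discriminant = (8)^2 - 4*(-3428)
= 64 + 13712
= 13776

13776


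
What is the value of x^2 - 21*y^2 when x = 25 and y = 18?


x^2 - d*y^2
= 25^2 - 21*18^2
= 625 - 6804
= -6179

-6179


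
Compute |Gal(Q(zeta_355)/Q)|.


|Gal(Q(zeta_355)/Q)| = phi(355)
= 280

280


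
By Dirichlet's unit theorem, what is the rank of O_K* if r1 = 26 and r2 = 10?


By Dirichlet's unit theorem:
rank = r1 + r2 - 1
= 26 + 10 - 1
= 35

35


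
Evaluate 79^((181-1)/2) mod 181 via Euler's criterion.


p = 181 is prime and the exponent is (p-1)/2 = 90, so by Euler's criterion 79^90 = (79/181) = +1 or -1 mod 181.
Compute by square-and-multiply:
  90 = 64 + 16 + 8 + 2 (binary 1011010)
  Repeated squaring mod 181: 79^1 = 79, 79^2 = 87, 79^4 = 148, 79^8 = 3, 79^16 = 9, 79^32 = 81, 79^64 = 45
  79^90 = 79^64 * 79^16 * 79^8 * 79^2 = 45 * 9 * 3 * 87 mod 181
    45 * 9 = 405 = 43 mod 181
    43 * 3 = 129 = 129 mod 181
    129 * 87 = 11223 = 1 mod 181
  79^90 = 1 mod 181
Result 1: 79 is a quadratic residue mod 181.
79^90 mod 181 = 1

1


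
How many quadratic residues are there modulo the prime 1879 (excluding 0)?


For prime p, the number of non-zero quadratic residues is (p-1)/2.
= (1879-1)/2
= 939

939


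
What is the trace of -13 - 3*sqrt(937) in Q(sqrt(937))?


Tr(a + b*sqrt(d)) = (a + b*sqrt(d)) + (a - b*sqrt(d)) = 2a
= 2 * (-13)
= -26

-26


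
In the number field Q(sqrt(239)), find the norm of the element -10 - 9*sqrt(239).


N(a + b*sqrt(d)) = a^2 - d*b^2
= (-10)^2 - (239)*(-9)^2
= 100 - 19359
= -19259

-19259


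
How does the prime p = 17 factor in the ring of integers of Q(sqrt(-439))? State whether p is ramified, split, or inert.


K = Q(sqrt(-439)). Since d mod 4 = 1, disc(K) = -439.
Check p | disc: -439 mod 17 = 3.
p does not divide disc. Compute Legendre symbol (d/p):
3^((17-1)/2) mod 17 = -1
(d/p) = -1, so p is inert: (p) stays prime with e=1, f=2, g=1.
Therefore p is inert.

inert


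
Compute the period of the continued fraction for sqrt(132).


Run the CF algorithm for sqrt(132).
a_0 = floor(sqrt(132)) = 11; set m_0=0, q_0=1.
Recurrence: m' = q*a - m,  q' = (d - m'^2)/q,  a' = floor((a_0 + m')/q').
  step 1: m=11, q=11, a=2
  step 2: m=11, q=1, a=22
a_2 = 2*a_0 = 22, so the period closes here.
sqrt(132) = [11; 2, 22]
Period length = 2

2


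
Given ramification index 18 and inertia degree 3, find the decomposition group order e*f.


|D_P| = e * f
= 18 * 3
= 54

54


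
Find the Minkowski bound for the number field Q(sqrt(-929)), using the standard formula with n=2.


d = -929, d mod 4 = 3, so disc(K) = 4d = -3716; |disc(K)| = 3716
Imaginary quadratic field, so n = 2, s = r2 = 1, r1 = 0
M = (n!/n^n) * (4/pi)^s * sqrt(|disc(K)|) = (2!/2^2) * (4/pi)^1 * sqrt(3716)
= 0.5 * 1.273240 * 60.959003
= 38.8077

38.8077


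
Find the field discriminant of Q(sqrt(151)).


For K = Q(sqrt(d)) with d squarefree: disc(K) = d if d = 1 mod 4, and disc(K) = 4d if d = 2 or 3 mod 4.
Here d = 151, and d mod 4 = 3.
d = 3 mod 4, not 1 (O_K = Z[sqrt(d)]), so disc(K) = 4d = 4 * (151) = 604

604


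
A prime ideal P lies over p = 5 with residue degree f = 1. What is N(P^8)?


N(P^a) = p^(a*f)
= 5^(8*1)
= 5^8
= 390625

390625


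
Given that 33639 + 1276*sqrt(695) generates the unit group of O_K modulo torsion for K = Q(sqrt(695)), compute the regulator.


epsilon = 33639 + 1276*sqrt(695)
= 67278.0000
R = ln(67278.0000)
= 11.1166

11.1166


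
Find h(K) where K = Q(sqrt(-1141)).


K = Q(sqrt(-1141)). d mod 4 = 3, so D = disc(K) = 4d = -4564
h(K) equals the number of primitive reduced positive-definite forms (a, b, c) = a*x^2 + b*x*y + c*y^2 with b^2 - 4ac = D,
where reduced means |b| <= a <= c, with b >= 0 whenever |b| = a or a = c, and primitive means gcd(a, b, c) = 1.
Reduced forces 3a^2 <= |D| = 4564, so 1 <= a <= 39; b must have the parity of D, and c = (b^2 - D)/(4a) must be an integer >= a.
Enumerate a = 1..39, b in [-a, a]:
  a=1: (1, 0, 1141)  [1]
  a=2: (2, 2, 571)  [1]
  a=3..4: none
  a=5: (5, -4, 229), (5, 4, 229)  [2]
  a=6: none
  a=7: (7, 0, 163)  [1]
  a=8..9: none
  a=10: (10, -6, 115), (10, 6, 115)  [2]
  a=11: (11, -10, 106), (11, 10, 106)  [2]
  a=12: none
  a=13: (13, -8, 89), (13, 8, 89)  [2]
  a=14: (14, 14, 85)  [1]
  a=15..16: none
  a=17: (17, -14, 70), (17, 14, 70)  [2]
  a=18..21: none
  a=22: (22, -10, 53), (22, 10, 53)  [2]
  a=23: (23, -6, 50), (23, 6, 50)  [2]
  a=24: none
  a=25: (25, -6, 46), (25, 6, 46)  [2]
  a=26: (26, -18, 47), (26, 18, 47)  [2]
  a=27..33: none
  a=34: (34, -14, 35), (34, 14, 35)  [2]
  a=35..39: none
Total reduced forms: 1 + 1 + 2 + 1 + 2 + 2 + 2 + 1 + 2 + 2 + 2 + 2 + 2 + 2 = 24
h = 24

24


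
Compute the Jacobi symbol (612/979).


Compute (612/979) via quadratic reciprocity:
  pull out 2: (2/979) = -1  (since 979 mod 8 = 3)
  pull out 2: (2/979) = -1  (since 979 mod 8 = 3)
  reciprocity: (153/979) -> +(979/153)
  reduce: (61/153)
  reciprocity: (61/153) -> +(153/61)
  reduce: (31/61)
  reciprocity: (31/61) -> +(61/31)
  reduce: (30/31)
  pull out 2: (2/31) = +1  (since 31 mod 8 = 7)
  reciprocity: (15/31) -> -(31/15)
  reduce: (1/15)
  (1/15) = 1
Product of signs = -1

-1


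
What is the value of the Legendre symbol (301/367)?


p = 367 is prime, so compute (301/367) with the reciprocity algorithm (Jacobi-symbol steps: pull out 2s via (2/n), flip via reciprocity, reduce):
  reciprocity: (301/367) -> +(367/301)
  reduce: (66/301)
  pull out 2: (2/301) = -1  (since 301 mod 8 = 5)
  reciprocity: (33/301) -> +(301/33)
  reduce: (4/33)
  pull out 2: (2/33) = +1  (since 33 mod 8 = 1)
  pull out 2: (2/33) = +1  (since 33 mod 8 = 1)
  (1/33) = 1
Product of signs = -1
(301/367) = -1

-1


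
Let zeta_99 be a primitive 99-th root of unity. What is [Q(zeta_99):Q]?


The degree equals Euler's totient phi(99).
99 = 3^2 * 11
phi(99) = 60

60


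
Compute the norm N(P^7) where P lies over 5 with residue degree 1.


N(P^a) = p^(a*f)
= 5^(7*1)
= 5^7
= 78125

78125


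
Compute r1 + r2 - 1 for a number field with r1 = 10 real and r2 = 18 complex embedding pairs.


By Dirichlet's unit theorem:
rank = r1 + r2 - 1
= 10 + 18 - 1
= 27

27


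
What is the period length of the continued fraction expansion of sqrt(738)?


Run the CF algorithm for sqrt(738).
a_0 = floor(sqrt(738)) = 27; set m_0=0, q_0=1.
Recurrence: m' = q*a - m,  q' = (d - m'^2)/q,  a' = floor((a_0 + m')/q').
  step 1: m=27, q=9, a=6
  step 2: m=27, q=1, a=54
a_2 = 2*a_0 = 54, so the period closes here.
sqrt(738) = [27; 6, 54]
Period length = 2

2


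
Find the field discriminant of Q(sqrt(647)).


For K = Q(sqrt(d)) with d squarefree: disc(K) = d if d = 1 mod 4, and disc(K) = 4d if d = 2 or 3 mod 4.
Here d = 647, and d mod 4 = 3.
d = 3 mod 4, not 1 (O_K = Z[sqrt(d)]), so disc(K) = 4d = 4 * (647) = 2588

2588


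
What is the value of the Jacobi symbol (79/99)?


Compute (79/99) via quadratic reciprocity:
  reciprocity: (79/99) -> -(99/79)
  reduce: (20/79)
  pull out 2: (2/79) = +1  (since 79 mod 8 = 7)
  pull out 2: (2/79) = +1  (since 79 mod 8 = 7)
  reciprocity: (5/79) -> +(79/5)
  reduce: (4/5)
  pull out 2: (2/5) = -1  (since 5 mod 8 = 5)
  pull out 2: (2/5) = -1  (since 5 mod 8 = 5)
  (1/5) = 1
Product of signs = -1

-1


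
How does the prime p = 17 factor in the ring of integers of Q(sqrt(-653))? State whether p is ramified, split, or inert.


K = Q(sqrt(-653)). Since d mod 4 = 3, disc(K) = -2612.
Check p | disc: -2612 mod 17 = 6.
p does not divide disc. Compute Legendre symbol (d/p):
10^((17-1)/2) mod 17 = -1
(d/p) = -1, so p is inert: (p) stays prime with e=1, f=2, g=1.
Therefore p is inert.

inert


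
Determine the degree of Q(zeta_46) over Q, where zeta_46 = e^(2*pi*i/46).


The degree equals Euler's totient phi(46).
46 = 2 * 23
phi(46) = 22

22


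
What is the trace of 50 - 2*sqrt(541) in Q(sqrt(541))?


Tr(a + b*sqrt(d)) = (a + b*sqrt(d)) + (a - b*sqrt(d)) = 2a
= 2 * (50)
= 100

100


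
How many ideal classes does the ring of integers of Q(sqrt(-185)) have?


K = Q(sqrt(-185)). d mod 4 = 3, so D = disc(K) = 4d = -740
h(K) equals the number of primitive reduced positive-definite forms (a, b, c) = a*x^2 + b*x*y + c*y^2 with b^2 - 4ac = D,
where reduced means |b| <= a <= c, with b >= 0 whenever |b| = a or a = c, and primitive means gcd(a, b, c) = 1.
Reduced forces 3a^2 <= |D| = 740, so 1 <= a <= 15; b must have the parity of D, and c = (b^2 - D)/(4a) must be an integer >= a.
Enumerate a = 1..15, b in [-a, a]:
  a=1: (1, 0, 185)  [1]
  a=2: (2, 2, 93)  [1]
  a=3: (3, -2, 62), (3, 2, 62)  [2]
  a=4: none
  a=5: (5, 0, 37)  [1]
  a=6: (6, -2, 31), (6, 2, 31)  [2]
  a=7: (7, -4, 27), (7, 4, 27)  [2]
  a=8: none
  a=9: (9, -4, 21), (9, 4, 21)  [2]
  a=10: (10, 10, 21)  [1]
  a=11..12: none
  a=13: (13, -12, 17), (13, 12, 17)  [2]
  a=14: (14, -10, 15), (14, 10, 15)  [2]
  a=15: none
Total reduced forms: 1 + 1 + 2 + 1 + 2 + 2 + 2 + 1 + 2 + 2 = 16
h = 16

16


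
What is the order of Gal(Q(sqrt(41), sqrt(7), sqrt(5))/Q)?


The 3 square roots of distinct primes are multiplicatively independent over Q,
so [K:Q] = 2^3 and Gal(K/Q) is isomorphic to (Z/2Z)^3.
|Gal| = 2^3 = 8

8


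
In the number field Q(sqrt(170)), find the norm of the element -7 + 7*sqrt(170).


N(a + b*sqrt(d)) = a^2 - d*b^2
= (-7)^2 - (170)*(7)^2
= 49 - 8330
= -8281

-8281


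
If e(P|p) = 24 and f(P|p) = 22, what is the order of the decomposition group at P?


|D_P| = e * f
= 24 * 22
= 528

528


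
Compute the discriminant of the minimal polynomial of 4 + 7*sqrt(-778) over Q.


The element 4 + 7*sqrt(-778) has minimal polynomial:
x^2 - 8*x + 38138
Discriminant = (-8)^2 - 4*(38138)
= 64 - 152552
= -152488

-152488


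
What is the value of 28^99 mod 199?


p = 199 is prime and the exponent is (p-1)/2 = 99, so by Euler's criterion 28^99 = (28/199) = +1 or -1 mod 199.
Compute by square-and-multiply:
  99 = 64 + 32 + 2 + 1 (binary 1100011)
  Repeated squaring mod 199: 28^1 = 28, 28^2 = 187, 28^4 = 144, 28^8 = 40, 28^16 = 8, 28^32 = 64, 28^64 = 116
  28^99 = 28^64 * 28^32 * 28^2 * 28^1 = 116 * 64 * 187 * 28 mod 199
    116 * 64 = 7424 = 61 mod 199
    61 * 187 = 11407 = 64 mod 199
    64 * 28 = 1792 = 1 mod 199
  28^99 = 1 mod 199
Result 1: 28 is a quadratic residue mod 199.
28^99 mod 199 = 1

1


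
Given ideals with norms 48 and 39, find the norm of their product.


N(IJ) = N(I) * N(J)
= 48 * 39
= 1872

1872


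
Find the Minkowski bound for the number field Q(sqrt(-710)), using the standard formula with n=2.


d = -710, d mod 4 = 2, so disc(K) = 4d = -2840; |disc(K)| = 2840
Imaginary quadratic field, so n = 2, s = r2 = 1, r1 = 0
M = (n!/n^n) * (4/pi)^s * sqrt(|disc(K)|) = (2!/2^2) * (4/pi)^1 * sqrt(2840)
= 0.5 * 1.273240 * 53.291650
= 33.9265

33.9265


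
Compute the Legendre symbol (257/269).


p = 269 is prime, so compute (257/269) with the reciprocity algorithm (Jacobi-symbol steps: pull out 2s via (2/n), flip via reciprocity, reduce):
  reciprocity: (257/269) -> +(269/257)
  reduce: (12/257)
  pull out 2: (2/257) = +1  (since 257 mod 8 = 1)
  pull out 2: (2/257) = +1  (since 257 mod 8 = 1)
  reciprocity: (3/257) -> +(257/3)
  reduce: (2/3)
  pull out 2: (2/3) = -1  (since 3 mod 8 = 3)
  (1/3) = 1
Product of signs = -1
(257/269) = -1

-1


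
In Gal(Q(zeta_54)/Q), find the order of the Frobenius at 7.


The Frobenius at p in Gal(Q(zeta_n)/Q) = (Z/nZ)* is the class of p, so its order is ord_54(7), the smallest k >= 1 with 7^k = 1 mod 54.
n = 54 = 2 * 3^3, phi(54) = 18; the order divides phi(n).
Divisors of 18: 1, 2, 3, 6, 9, 18
Repeated squaring mod 54: 7^1 = 7, 7^2 = 49, 7^4 = 25, 7^8 = 31, 7^16 = 43
Test divisors in increasing order:
  k=1: 7^1 = 7 mod 54
  k=2: 7^2 = 49 mod 54
  k=3: 7^3 = 49 * 7 = 19 mod 54
  k=6: 7^6 = 25 * 49 = 37 mod 54
  k=9: 7^9 = 31 * 7 = 1 mod 54  <- first divisor giving 1
Order = 9

9


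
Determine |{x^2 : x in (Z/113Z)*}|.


For prime p, the number of non-zero quadratic residues is (p-1)/2.
= (113-1)/2
= 56

56


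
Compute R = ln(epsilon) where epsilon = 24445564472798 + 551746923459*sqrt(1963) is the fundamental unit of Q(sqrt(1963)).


epsilon = 24445564472798 + 551746923459*sqrt(1963)
= 4.8891e+13
R = ln(4.8891e+13)
= 31.5206

31.5206


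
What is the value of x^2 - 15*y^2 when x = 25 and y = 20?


x^2 - d*y^2
= 25^2 - 15*20^2
= 625 - 6000
= -5375

-5375


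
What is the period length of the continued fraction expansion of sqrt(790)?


Run the CF algorithm for sqrt(790).
a_0 = floor(sqrt(790)) = 28; set m_0=0, q_0=1.
Recurrence: m' = q*a - m,  q' = (d - m'^2)/q,  a' = floor((a_0 + m')/q').
  step 1: m=28, q=6, a=9
  step 2: m=26, q=19, a=2
  step 3: m=12, q=34, a=1
  step 4: m=22, q=9, a=5
  step 5: m=23, q=29, a=1
  step 6: m=6, q=26, a=1
  step 7: m=20, q=15, a=3
  step 8: m=25, q=11, a=4
  step 9: m=19, q=39, a=1
  step 10: m=20, q=10, a=4
  step 11: m=20, q=39, a=1
  step 12: m=19, q=11, a=4
  step 13: m=25, q=15, a=3
  step 14: m=20, q=26, a=1
  step 15: m=6, q=29, a=1
  step 16: m=23, q=9, a=5
  step 17: m=22, q=34, a=1
  step 18: m=12, q=19, a=2
  step 19: m=26, q=6, a=9
  step 20: m=28, q=1, a=56
a_20 = 2*a_0 = 56, so the period closes here.
sqrt(790) = [28; 9, 2, 1, 5, 1, 1, 3, 4, 1, 4, 1, 4, 3, 1, 1, 5, 1, 2, 9, 56]
Period length = 20

20


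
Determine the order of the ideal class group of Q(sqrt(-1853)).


K = Q(sqrt(-1853)). d mod 4 = 3, so D = disc(K) = 4d = -7412
h(K) equals the number of primitive reduced positive-definite forms (a, b, c) = a*x^2 + b*x*y + c*y^2 with b^2 - 4ac = D,
where reduced means |b| <= a <= c, with b >= 0 whenever |b| = a or a = c, and primitive means gcd(a, b, c) = 1.
Reduced forces 3a^2 <= |D| = 7412, so 1 <= a <= 49; b must have the parity of D, and c = (b^2 - D)/(4a) must be an integer >= a.
Enumerate a = 1..49, b in [-a, a]:
  a=1: (1, 0, 1853)  [1]
  a=2: (2, 2, 927)  [1]
  a=3: (3, -2, 618), (3, 2, 618)  [2]
  a=4..5: none
  a=6: (6, -2, 309), (6, 2, 309)  [2]
  a=7: (7, -6, 266), (7, 6, 266)  [2]
  a=8: none
  a=9: (9, -2, 206), (9, 2, 206)  [2]
  a=10..13: none
  a=14: (14, -6, 133), (14, 6, 133)  [2]
  a=15..16: none
  a=17: (17, 0, 109)  [1]
  a=18: (18, -2, 103), (18, 2, 103)  [2]
  a=19: (19, -6, 98), (19, 6, 98)  [2]
  a=20: none
  a=21: (21, -20, 93), (21, -8, 89), (21, 8, 89), (21, 20, 93)  [4]
  a=22..26: none
  a=27: (27, -16, 71), (27, 16, 71)  [2]
  a=28..30: none
  a=31: (31, -20, 63), (31, 20, 63)  [2]
  a=32..33: none
  a=34: (34, 34, 63)  [1]
  a=35..36: none
  a=37: (37, -32, 57), (37, 32, 57)  [2]
  a=38: (38, -6, 49), (38, 6, 49)  [2]
  a=39..40: none
  a=41: (41, -38, 54), (41, 38, 54)  [2]
  a=42: (42, -34, 51), (42, -22, 47), (42, 22, 47), (42, 34, 51)  [4]
  a=43..49: none
Total reduced forms: 1 + 1 + 2 + 2 + 2 + 2 + 2 + 1 + 2 + 2 + 4 + 2 + 2 + 1 + 2 + 2 + 2 + 4 = 36
h = 36

36


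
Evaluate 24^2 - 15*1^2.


x^2 - d*y^2
= 24^2 - 15*1^2
= 576 - 15
= 561

561


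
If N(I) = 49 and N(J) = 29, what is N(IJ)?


N(IJ) = N(I) * N(J)
= 49 * 29
= 1421

1421


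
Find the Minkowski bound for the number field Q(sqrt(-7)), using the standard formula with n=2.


d = -7, d mod 4 = 1, so disc(K) = d = -7; |disc(K)| = 7
Imaginary quadratic field, so n = 2, s = r2 = 1, r1 = 0
M = (n!/n^n) * (4/pi)^s * sqrt(|disc(K)|) = (2!/2^2) * (4/pi)^1 * sqrt(7)
= 0.5 * 1.273240 * 2.645751
= 1.6843

1.6843


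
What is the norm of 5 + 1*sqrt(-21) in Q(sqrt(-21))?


N(a + b*sqrt(d)) = a^2 - d*b^2
= (5)^2 - (-21)*(1)^2
= 25 + 21
= 46

46


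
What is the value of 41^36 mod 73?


p = 73 is prime and the exponent is (p-1)/2 = 36, so by Euler's criterion 41^36 = (41/73) = +1 or -1 mod 73.
Compute by square-and-multiply:
  36 = 32 + 4 (binary 100100)
  Repeated squaring mod 73: 41^1 = 41, 41^2 = 2, 41^4 = 4, 41^8 = 16, 41^16 = 37, 41^32 = 55
  41^36 = 41^32 * 41^4 = 55 * 4 mod 73
    55 * 4 = 220 = 1 mod 73
  41^36 = 1 mod 73
Result 1: 41 is a quadratic residue mod 73.
41^36 mod 73 = 1

1


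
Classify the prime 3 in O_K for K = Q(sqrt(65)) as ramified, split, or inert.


K = Q(sqrt(65)). Since d mod 4 = 1, disc(K) = 65.
Check p | disc: 65 mod 3 = 2.
p does not divide disc. Compute Legendre symbol (d/p):
2^((3-1)/2) mod 3 = -1
(d/p) = -1, so p is inert: (p) stays prime with e=1, f=2, g=1.
Therefore p is inert.

inert


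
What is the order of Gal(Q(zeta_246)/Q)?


|Gal(Q(zeta_246)/Q)| = phi(246)
= 80

80


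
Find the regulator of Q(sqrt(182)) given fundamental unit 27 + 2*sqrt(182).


epsilon = 27 + 2*sqrt(182)
= 53.9815
R = ln(53.9815)
= 3.9886

3.9886


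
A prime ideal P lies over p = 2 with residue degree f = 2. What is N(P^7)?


N(P^a) = p^(a*f)
= 2^(7*2)
= 2^14
= 16384

16384


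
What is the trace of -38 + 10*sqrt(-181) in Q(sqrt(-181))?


Tr(a + b*sqrt(d)) = (a + b*sqrt(d)) + (a - b*sqrt(d)) = 2a
= 2 * (-38)
= -76

-76


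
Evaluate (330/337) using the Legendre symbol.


p = 337 is prime, so compute (330/337) with the reciprocity algorithm (Jacobi-symbol steps: pull out 2s via (2/n), flip via reciprocity, reduce):
  pull out 2: (2/337) = +1  (since 337 mod 8 = 1)
  reciprocity: (165/337) -> +(337/165)
  reduce: (7/165)
  reciprocity: (7/165) -> +(165/7)
  reduce: (4/7)
  pull out 2: (2/7) = +1  (since 7 mod 8 = 7)
  pull out 2: (2/7) = +1  (since 7 mod 8 = 7)
  (1/7) = 1
Product of signs = 1
(330/337) = 1

1


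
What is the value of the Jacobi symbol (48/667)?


Compute (48/667) via quadratic reciprocity:
  pull out 2: (2/667) = -1  (since 667 mod 8 = 3)
  pull out 2: (2/667) = -1  (since 667 mod 8 = 3)
  pull out 2: (2/667) = -1  (since 667 mod 8 = 3)
  pull out 2: (2/667) = -1  (since 667 mod 8 = 3)
  reciprocity: (3/667) -> -(667/3)
  reduce: (1/3)
  (1/3) = 1
Product of signs = -1

-1


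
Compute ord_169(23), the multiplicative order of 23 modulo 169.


We want ord_169(23), the smallest k >= 1 with 23^k = 1 mod 169.
n = 169 = 13^2, phi(169) = 156; the order divides phi(n).
Divisors of 156: 1, 2, 3, 4, 6, 12, 13, 26, 39, 52, 78, 156
Repeated squaring mod 169: 23^1 = 23, 23^2 = 22, 23^4 = 146, 23^8 = 22, 23^16 = 146, 23^32 = 22, 23^64 = 146, 23^128 = 22
Test divisors in increasing order:
  k=1: 23^1 = 23 mod 169
  k=2: 23^2 = 22 mod 169
  k=3: 23^3 = 22 * 23 = 168 mod 169
  k=4: 23^4 = 146 mod 169
  k=6: 23^6 = 146 * 22 = 1 mod 169  <- first divisor giving 1
Order = 6

6


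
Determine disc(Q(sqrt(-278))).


For K = Q(sqrt(d)) with d squarefree: disc(K) = d if d = 1 mod 4, and disc(K) = 4d if d = 2 or 3 mod 4.
Here d = -278, and d mod 4 = 2.
d = 2 mod 4, not 1 (O_K = Z[sqrt(d)]), so disc(K) = 4d = 4 * (-278) = -1112

-1112


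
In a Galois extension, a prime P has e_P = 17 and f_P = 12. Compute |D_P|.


|D_P| = e * f
= 17 * 12
= 204

204


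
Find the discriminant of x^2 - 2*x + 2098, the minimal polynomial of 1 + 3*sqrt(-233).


The element 1 + 3*sqrt(-233) has minimal polynomial:
x^2 - 2*x + 2098
Discriminant = (-2)^2 - 4*(2098)
= 4 - 8392
= -8388

-8388


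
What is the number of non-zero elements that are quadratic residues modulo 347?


For prime p, the number of non-zero quadratic residues is (p-1)/2.
= (347-1)/2
= 173

173


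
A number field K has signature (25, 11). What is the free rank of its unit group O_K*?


By Dirichlet's unit theorem:
rank = r1 + r2 - 1
= 25 + 11 - 1
= 35

35


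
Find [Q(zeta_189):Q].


The degree equals Euler's totient phi(189).
189 = 3^3 * 7
phi(189) = 108

108


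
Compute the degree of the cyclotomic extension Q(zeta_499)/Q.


The degree equals Euler's totient phi(499).
499 = 499
phi(499) = 498

498


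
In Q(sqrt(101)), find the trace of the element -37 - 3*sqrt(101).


Tr(a + b*sqrt(d)) = (a + b*sqrt(d)) + (a - b*sqrt(d)) = 2a
= 2 * (-37)
= -74

-74


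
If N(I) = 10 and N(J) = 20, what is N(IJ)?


N(IJ) = N(I) * N(J)
= 10 * 20
= 200

200


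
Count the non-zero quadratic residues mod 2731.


For prime p, the number of non-zero quadratic residues is (p-1)/2.
= (2731-1)/2
= 1365

1365


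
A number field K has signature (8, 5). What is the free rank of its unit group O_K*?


By Dirichlet's unit theorem:
rank = r1 + r2 - 1
= 8 + 5 - 1
= 12

12


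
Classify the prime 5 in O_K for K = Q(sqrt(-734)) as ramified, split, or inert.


K = Q(sqrt(-734)). Since d mod 4 = 2, disc(K) = -2936.
Check p | disc: -2936 mod 5 = 4.
p does not divide disc. Compute Legendre symbol (d/p):
1^((5-1)/2) mod 5 = 1
(d/p) = 1, so p splits: (p) = P*P' with e=1, f=1, g=2.
Therefore p is split.

split


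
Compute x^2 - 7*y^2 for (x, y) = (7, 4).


x^2 - d*y^2
= 7^2 - 7*4^2
= 49 - 112
= -63

-63


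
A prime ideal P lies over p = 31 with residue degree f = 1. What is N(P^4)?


N(P^a) = p^(a*f)
= 31^(4*1)
= 31^4
= 923521

923521


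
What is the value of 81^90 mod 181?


p = 181 is prime and the exponent is (p-1)/2 = 90, so by Euler's criterion 81^90 = (81/181) = +1 or -1 mod 181.
Compute by square-and-multiply:
  90 = 64 + 16 + 8 + 2 (binary 1011010)
  Repeated squaring mod 181: 81^1 = 81, 81^2 = 45, 81^4 = 34, 81^8 = 70, 81^16 = 13, 81^32 = 169, 81^64 = 144
  81^90 = 81^64 * 81^16 * 81^8 * 81^2 = 144 * 13 * 70 * 45 mod 181
    144 * 13 = 1872 = 62 mod 181
    62 * 70 = 4340 = 177 mod 181
    177 * 45 = 7965 = 1 mod 181
  81^90 = 1 mod 181
Result 1: 81 is a quadratic residue mod 181.
81^90 mod 181 = 1

1


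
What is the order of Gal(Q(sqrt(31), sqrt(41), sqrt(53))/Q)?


The 3 square roots of distinct primes are multiplicatively independent over Q,
so [K:Q] = 2^3 and Gal(K/Q) is isomorphic to (Z/2Z)^3.
|Gal| = 2^3 = 8

8


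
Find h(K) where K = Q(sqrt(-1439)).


K = Q(sqrt(-1439)). d mod 4 = 1, so D = disc(K) = d = -1439
h(K) equals the number of primitive reduced positive-definite forms (a, b, c) = a*x^2 + b*x*y + c*y^2 with b^2 - 4ac = D,
where reduced means |b| <= a <= c, with b >= 0 whenever |b| = a or a = c, and primitive means gcd(a, b, c) = 1.
Reduced forces 3a^2 <= |D| = 1439, so 1 <= a <= 21; b must have the parity of D, and c = (b^2 - D)/(4a) must be an integer >= a.
Enumerate a = 1..21, b in [-a, a]:
  a=1: (1, 1, 360)  [1]
  a=2: (2, -1, 180), (2, 1, 180)  [2]
  a=3: (3, -1, 120), (3, 1, 120)  [2]
  a=4: (4, -1, 90), (4, 1, 90)  [2]
  a=5: (5, -1, 72), (5, 1, 72)  [2]
  a=6: (6, -5, 61), (6, -1, 60), (6, 1, 60), (6, 5, 61)  [4]
  a=7: none
  a=8: (8, -1, 45), (8, 1, 45)  [2]
  a=9: (9, -1, 40), (9, 1, 40)  [2]
  a=10: (10, -9, 38), (10, -1, 36), (10, 1, 36), (10, 9, 38)  [4]
  a=11: none
  a=12: (12, -7, 31), (12, -1, 30), (12, 1, 30), (12, 7, 31)  [4]
  a=13: (13, -11, 30), (13, 11, 30)  [2]
  a=14: none
  a=15: (15, -11, 26), (15, -1, 24), (15, 1, 24), (15, 11, 26)  [4]
  a=16: (16, -15, 26), (16, 15, 26)  [2]
  a=17: none
  a=18: (18, -17, 24), (18, -1, 20), (18, 1, 20), (18, 17, 24)  [4]
  a=19: (19, -9, 20), (19, 9, 20)  [2]
  a=20..21: none
Total reduced forms: 1 + 2 + 2 + 2 + 2 + 4 + 2 + 2 + 4 + 4 + 2 + 4 + 2 + 4 + 2 = 39
h = 39

39


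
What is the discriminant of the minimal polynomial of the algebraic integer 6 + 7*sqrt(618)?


The element 6 + 7*sqrt(618) has minimal polynomial:
x^2 - 12*x - 30246
Discriminant = (-12)^2 - 4*(-30246)
= 144 + 120984
= 121128

121128


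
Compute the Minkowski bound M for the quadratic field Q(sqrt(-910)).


d = -910, d mod 4 = 2, so disc(K) = 4d = -3640; |disc(K)| = 3640
Imaginary quadratic field, so n = 2, s = r2 = 1, r1 = 0
M = (n!/n^n) * (4/pi)^s * sqrt(|disc(K)|) = (2!/2^2) * (4/pi)^1 * sqrt(3640)
= 0.5 * 1.273240 * 60.332413
= 38.4088

38.4088


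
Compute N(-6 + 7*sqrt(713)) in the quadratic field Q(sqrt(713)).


N(a + b*sqrt(d)) = a^2 - d*b^2
= (-6)^2 - (713)*(7)^2
= 36 - 34937
= -34901

-34901


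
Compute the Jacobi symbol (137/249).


Compute (137/249) via quadratic reciprocity:
  reciprocity: (137/249) -> +(249/137)
  reduce: (112/137)
  pull out 2: (2/137) = +1  (since 137 mod 8 = 1)
  pull out 2: (2/137) = +1  (since 137 mod 8 = 1)
  pull out 2: (2/137) = +1  (since 137 mod 8 = 1)
  pull out 2: (2/137) = +1  (since 137 mod 8 = 1)
  reciprocity: (7/137) -> +(137/7)
  reduce: (4/7)
  pull out 2: (2/7) = +1  (since 7 mod 8 = 7)
  pull out 2: (2/7) = +1  (since 7 mod 8 = 7)
  (1/7) = 1
Product of signs = 1

1


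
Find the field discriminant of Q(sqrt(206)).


For K = Q(sqrt(d)) with d squarefree: disc(K) = d if d = 1 mod 4, and disc(K) = 4d if d = 2 or 3 mod 4.
Here d = 206, and d mod 4 = 2.
d = 2 mod 4, not 1 (O_K = Z[sqrt(d)]), so disc(K) = 4d = 4 * (206) = 824

824


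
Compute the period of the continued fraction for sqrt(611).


Run the CF algorithm for sqrt(611).
a_0 = floor(sqrt(611)) = 24; set m_0=0, q_0=1.
Recurrence: m' = q*a - m,  q' = (d - m'^2)/q,  a' = floor((a_0 + m')/q').
  step 1: m=24, q=35, a=1
  step 2: m=11, q=14, a=2
  step 3: m=17, q=23, a=1
  step 4: m=6, q=25, a=1
  step 5: m=19, q=10, a=4
  step 6: m=21, q=17, a=2
  step 7: m=13, q=26, a=1
  step 8: m=13, q=17, a=2
  step 9: m=21, q=10, a=4
  step 10: m=19, q=25, a=1
  step 11: m=6, q=23, a=1
  step 12: m=17, q=14, a=2
  step 13: m=11, q=35, a=1
  step 14: m=24, q=1, a=48
a_14 = 2*a_0 = 48, so the period closes here.
sqrt(611) = [24; 1, 2, 1, 1, 4, 2, 1, 2, 4, 1, 1, 2, 1, 48]
Period length = 14

14


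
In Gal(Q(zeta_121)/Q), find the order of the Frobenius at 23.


The Frobenius at p in Gal(Q(zeta_n)/Q) = (Z/nZ)* is the class of p, so its order is ord_121(23), the smallest k >= 1 with 23^k = 1 mod 121.
n = 121 = 11^2, phi(121) = 110; the order divides phi(n).
Divisors of 110: 1, 2, 5, 10, 11, 22, 55, 110
Repeated squaring mod 121: 23^1 = 23, 23^2 = 45, 23^4 = 89, 23^8 = 56, 23^16 = 111, 23^32 = 100, 23^64 = 78
Test divisors in increasing order:
  k=1: 23^1 = 23 mod 121
  k=2: 23^2 = 45 mod 121
  k=5: 23^5 = 89 * 23 = 111 mod 121
  k=10: 23^10 = 56 * 45 = 100 mod 121
  k=11: 23^11 = 56 * 45 * 23 = 1 mod 121  <- first divisor giving 1
Order = 11

11


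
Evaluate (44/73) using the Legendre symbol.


p = 73 is prime, so compute (44/73) with the reciprocity algorithm (Jacobi-symbol steps: pull out 2s via (2/n), flip via reciprocity, reduce):
  pull out 2: (2/73) = +1  (since 73 mod 8 = 1)
  pull out 2: (2/73) = +1  (since 73 mod 8 = 1)
  reciprocity: (11/73) -> +(73/11)
  reduce: (7/11)
  reciprocity: (7/11) -> -(11/7)
  reduce: (4/7)
  pull out 2: (2/7) = +1  (since 7 mod 8 = 7)
  pull out 2: (2/7) = +1  (since 7 mod 8 = 7)
  (1/7) = 1
Product of signs = -1
(44/73) = -1

-1


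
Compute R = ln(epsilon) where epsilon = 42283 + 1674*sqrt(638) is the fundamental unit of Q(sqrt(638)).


epsilon = 42283 + 1674*sqrt(638)
= 84566.0000
R = ln(84566.0000)
= 11.3453

11.3453


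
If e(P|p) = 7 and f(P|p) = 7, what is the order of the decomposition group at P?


|D_P| = e * f
= 7 * 7
= 49

49


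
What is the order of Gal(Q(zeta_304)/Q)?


|Gal(Q(zeta_304)/Q)| = phi(304)
= 144

144


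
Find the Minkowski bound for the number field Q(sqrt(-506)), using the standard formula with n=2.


d = -506, d mod 4 = 2, so disc(K) = 4d = -2024; |disc(K)| = 2024
Imaginary quadratic field, so n = 2, s = r2 = 1, r1 = 0
M = (n!/n^n) * (4/pi)^s * sqrt(|disc(K)|) = (2!/2^2) * (4/pi)^1 * sqrt(2024)
= 0.5 * 1.273240 * 44.988888
= 28.6408

28.6408


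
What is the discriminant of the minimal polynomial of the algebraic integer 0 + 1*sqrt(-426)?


The element 0 + 1*sqrt(-426) has minimal polynomial:
x^2 + 0*x + 426
Discriminant = (0)^2 - 4*(426)
= 0 - 1704
= -1704

-1704


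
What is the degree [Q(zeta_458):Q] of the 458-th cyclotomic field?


The degree equals Euler's totient phi(458).
458 = 2 * 229
phi(458) = 228

228


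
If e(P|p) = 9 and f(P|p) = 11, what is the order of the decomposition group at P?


|D_P| = e * f
= 9 * 11
= 99

99


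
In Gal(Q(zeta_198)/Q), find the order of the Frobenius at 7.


The Frobenius at p in Gal(Q(zeta_n)/Q) = (Z/nZ)* is the class of p, so its order is ord_198(7), the smallest k >= 1 with 7^k = 1 mod 198.
n = 198 = 2 * 3^2 * 11, phi(198) = 60; the order divides phi(n).
Divisors of 60: 1, 2, 3, 4, 5, 6, 10, 12, 15, 20, 30, 60
Repeated squaring mod 198: 7^1 = 7, 7^2 = 49, 7^4 = 25, 7^8 = 31, 7^16 = 169, 7^32 = 49
Test divisors in increasing order:
  k=1: 7^1 = 7 mod 198
  k=2: 7^2 = 49 mod 198
  k=3: 7^3 = 49 * 7 = 145 mod 198
  k=4: 7^4 = 25 mod 198
  k=5: 7^5 = 25 * 7 = 175 mod 198
  k=6: 7^6 = 25 * 49 = 37 mod 198
  k=10: 7^10 = 31 * 49 = 133 mod 198
  k=12: 7^12 = 31 * 25 = 181 mod 198
  k=15: 7^15 = 31 * 25 * 49 * 7 = 109 mod 198
  k=20: 7^20 = 169 * 25 = 67 mod 198
  k=30: 7^30 = 169 * 31 * 25 * 49 = 1 mod 198  <- first divisor giving 1
Order = 30

30


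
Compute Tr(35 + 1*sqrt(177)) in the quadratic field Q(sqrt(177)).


Tr(a + b*sqrt(d)) = (a + b*sqrt(d)) + (a - b*sqrt(d)) = 2a
= 2 * (35)
= 70

70


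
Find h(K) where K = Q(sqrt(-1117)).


K = Q(sqrt(-1117)). d mod 4 = 3, so D = disc(K) = 4d = -4468
h(K) equals the number of primitive reduced positive-definite forms (a, b, c) = a*x^2 + b*x*y + c*y^2 with b^2 - 4ac = D,
where reduced means |b| <= a <= c, with b >= 0 whenever |b| = a or a = c, and primitive means gcd(a, b, c) = 1.
Reduced forces 3a^2 <= |D| = 4468, so 1 <= a <= 38; b must have the parity of D, and c = (b^2 - D)/(4a) must be an integer >= a.
Enumerate a = 1..38, b in [-a, a]:
  a=1: (1, 0, 1117)  [1]
  a=2: (2, 2, 559)  [1]
  a=3..10: none
  a=11: (11, -8, 103), (11, 8, 103)  [2]
  a=12: none
  a=13: (13, -2, 86), (13, 2, 86)  [2]
  a=14..18: none
  a=19: (19, -4, 59), (19, 4, 59)  [2]
  a=20..21: none
  a=22: (22, -14, 53), (22, 14, 53)  [2]
  a=23..25: none
  a=26: (26, -2, 43), (26, 2, 43)  [2]
  a=27..36: none
  a=37: (37, -34, 38), (37, 34, 38)  [2]
  a=38: none
Total reduced forms: 1 + 1 + 2 + 2 + 2 + 2 + 2 + 2 = 14
h = 14

14


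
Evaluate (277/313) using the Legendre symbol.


p = 313 is prime, so compute (277/313) with the reciprocity algorithm (Jacobi-symbol steps: pull out 2s via (2/n), flip via reciprocity, reduce):
  reciprocity: (277/313) -> +(313/277)
  reduce: (36/277)
  pull out 2: (2/277) = -1  (since 277 mod 8 = 5)
  pull out 2: (2/277) = -1  (since 277 mod 8 = 5)
  reciprocity: (9/277) -> +(277/9)
  reduce: (7/9)
  reciprocity: (7/9) -> +(9/7)
  reduce: (2/7)
  pull out 2: (2/7) = +1  (since 7 mod 8 = 7)
  (1/7) = 1
Product of signs = 1
(277/313) = 1

1


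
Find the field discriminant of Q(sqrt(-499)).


For K = Q(sqrt(d)) with d squarefree: disc(K) = d if d = 1 mod 4, and disc(K) = 4d if d = 2 or 3 mod 4.
Here d = -499, and d mod 4 = 1.
d = 1 mod 4 (O_K = Z[(1+sqrt(d))/2]), so disc(K) = d = -499

-499


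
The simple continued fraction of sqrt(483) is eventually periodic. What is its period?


Run the CF algorithm for sqrt(483).
a_0 = floor(sqrt(483)) = 21; set m_0=0, q_0=1.
Recurrence: m' = q*a - m,  q' = (d - m'^2)/q,  a' = floor((a_0 + m')/q').
  step 1: m=21, q=42, a=1
  step 2: m=21, q=1, a=42
a_2 = 2*a_0 = 42, so the period closes here.
sqrt(483) = [21; 1, 42]
Period length = 2

2


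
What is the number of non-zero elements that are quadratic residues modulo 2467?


For prime p, the number of non-zero quadratic residues is (p-1)/2.
= (2467-1)/2
= 1233

1233


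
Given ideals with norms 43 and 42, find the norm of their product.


N(IJ) = N(I) * N(J)
= 43 * 42
= 1806

1806


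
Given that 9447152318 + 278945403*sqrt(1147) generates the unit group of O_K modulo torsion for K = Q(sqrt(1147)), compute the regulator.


epsilon = 9447152318 + 278945403*sqrt(1147)
= 1.8894e+10
R = ln(1.8894e+10)
= 23.6621

23.6621


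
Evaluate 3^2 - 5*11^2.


x^2 - d*y^2
= 3^2 - 5*11^2
= 9 - 605
= -596

-596


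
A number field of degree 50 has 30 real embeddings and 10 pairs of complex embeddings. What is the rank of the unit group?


By Dirichlet's unit theorem:
rank = r1 + r2 - 1
= 30 + 10 - 1
= 39

39


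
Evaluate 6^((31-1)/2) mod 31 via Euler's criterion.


p = 31 is prime and the exponent is (p-1)/2 = 15, so by Euler's criterion 6^15 = (6/31) = +1 or -1 mod 31.
Compute by square-and-multiply:
  15 = 8 + 4 + 2 + 1 (binary 1111)
  Repeated squaring mod 31: 6^1 = 6, 6^2 = 5, 6^4 = 25, 6^8 = 5
  6^15 = 6^8 * 6^4 * 6^2 * 6^1 = 5 * 25 * 5 * 6 mod 31
    5 * 25 = 125 = 1 mod 31
    1 * 5 = 5 = 5 mod 31
    5 * 6 = 30 = 30 mod 31
  6^15 = 30 mod 31
Result 30 = p - 1 = -1 mod 31: 6 is a quadratic non-residue mod 31. As a residue in [0, p-1] the value is 30.
6^15 mod 31 = 30

30


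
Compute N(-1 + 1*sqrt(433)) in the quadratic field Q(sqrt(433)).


N(a + b*sqrt(d)) = a^2 - d*b^2
= (-1)^2 - (433)*(1)^2
= 1 - 433
= -432

-432


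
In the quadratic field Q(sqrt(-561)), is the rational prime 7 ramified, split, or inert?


K = Q(sqrt(-561)). Since d mod 4 = 3, disc(K) = -2244.
Check p | disc: -2244 mod 7 = 3.
p does not divide disc. Compute Legendre symbol (d/p):
6^((7-1)/2) mod 7 = -1
(d/p) = -1, so p is inert: (p) stays prime with e=1, f=2, g=1.
Therefore p is inert.

inert


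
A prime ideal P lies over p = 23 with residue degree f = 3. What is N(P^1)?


N(P^a) = p^(a*f)
= 23^(1*3)
= 23^3
= 12167

12167


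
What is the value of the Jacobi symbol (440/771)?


Compute (440/771) via quadratic reciprocity:
  pull out 2: (2/771) = -1  (since 771 mod 8 = 3)
  pull out 2: (2/771) = -1  (since 771 mod 8 = 3)
  pull out 2: (2/771) = -1  (since 771 mod 8 = 3)
  reciprocity: (55/771) -> -(771/55)
  reduce: (1/55)
  (1/55) = 1
Product of signs = 1

1


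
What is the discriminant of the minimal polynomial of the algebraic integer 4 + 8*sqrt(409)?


The element 4 + 8*sqrt(409) has minimal polynomial:
x^2 - 8*x - 26160
Discriminant = (-8)^2 - 4*(-26160)
= 64 + 104640
= 104704

104704


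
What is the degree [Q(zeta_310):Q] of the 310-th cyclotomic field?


The degree equals Euler's totient phi(310).
310 = 2 * 5 * 31
phi(310) = 120

120


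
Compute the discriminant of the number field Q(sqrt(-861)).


For K = Q(sqrt(d)) with d squarefree: disc(K) = d if d = 1 mod 4, and disc(K) = 4d if d = 2 or 3 mod 4.
Here d = -861, and d mod 4 = 3.
d = 3 mod 4, not 1 (O_K = Z[sqrt(d)]), so disc(K) = 4d = 4 * (-861) = -3444

-3444


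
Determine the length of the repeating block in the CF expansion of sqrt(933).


Run the CF algorithm for sqrt(933).
a_0 = floor(sqrt(933)) = 30; set m_0=0, q_0=1.
Recurrence: m' = q*a - m,  q' = (d - m'^2)/q,  a' = floor((a_0 + m')/q').
  step 1: m=30, q=33, a=1
  step 2: m=3, q=28, a=1
  step 3: m=25, q=11, a=5
  step 4: m=30, q=3, a=20
  step 5: m=30, q=11, a=5
  step 6: m=25, q=28, a=1
  step 7: m=3, q=33, a=1
  step 8: m=30, q=1, a=60
a_8 = 2*a_0 = 60, so the period closes here.
sqrt(933) = [30; 1, 1, 5, 20, 5, 1, 1, 60]
Period length = 8

8


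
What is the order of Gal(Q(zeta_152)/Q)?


|Gal(Q(zeta_152)/Q)| = phi(152)
= 72

72


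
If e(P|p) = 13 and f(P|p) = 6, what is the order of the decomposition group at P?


|D_P| = e * f
= 13 * 6
= 78

78


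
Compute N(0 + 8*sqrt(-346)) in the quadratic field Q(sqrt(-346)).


N(a + b*sqrt(d)) = a^2 - d*b^2
= (0)^2 - (-346)*(8)^2
= 0 + 22144
= 22144

22144
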